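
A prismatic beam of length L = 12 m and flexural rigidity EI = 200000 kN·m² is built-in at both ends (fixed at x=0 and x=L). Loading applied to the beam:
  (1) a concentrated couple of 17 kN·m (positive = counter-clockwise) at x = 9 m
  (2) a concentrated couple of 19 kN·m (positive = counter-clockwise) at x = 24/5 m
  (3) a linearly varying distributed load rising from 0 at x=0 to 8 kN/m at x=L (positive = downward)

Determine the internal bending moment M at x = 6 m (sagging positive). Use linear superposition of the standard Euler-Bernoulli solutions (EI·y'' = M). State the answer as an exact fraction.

M(6) = 413/20 kN·m

Load 1 — applied couple M₀=17 kN·m at a=9 m (b=L-a=3):
  M_1 = R_Ax - M_A  [x≤a] with R_A=51/32, M_A=85/16 = (51/32)·6 - (85/16) = 17/4 kN·m
Load 2 — applied couple M₀=19 kN·m at a=24/5 m (b=L-a=36/5):
  M_2 = R_Ax - M_A - M₀  [x>a] with R_A=57/25, M_A=57/25 = (57/25)·6 - (57/25) - 19 = -38/5 kN·m
Load 3 — triangular load w₀=8 kN/m (0→w₀ over full span):
  M_3 = 3w₀Lx/20 - w₀L²/30 - w₀x³/(6L) = 3·8·12·6/20 - 8·12²/30 - 8·6³/(6·12) = 24 kN·m
Superposition: M = Σ M_i = 413/20 kN·m ≈ 20.650000 kN·m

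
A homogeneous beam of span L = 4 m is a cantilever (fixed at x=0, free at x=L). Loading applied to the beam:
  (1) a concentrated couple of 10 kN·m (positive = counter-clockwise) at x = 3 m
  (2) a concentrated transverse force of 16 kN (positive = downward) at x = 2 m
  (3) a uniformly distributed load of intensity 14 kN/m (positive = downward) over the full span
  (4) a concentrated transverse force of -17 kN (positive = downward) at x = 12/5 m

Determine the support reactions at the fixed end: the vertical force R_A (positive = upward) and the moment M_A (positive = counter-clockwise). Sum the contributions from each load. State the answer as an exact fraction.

R_A = 55 kN, M_A = 466/5 kN·m

Load 1 — applied couple M₀=10 kN·m at a=3 m (b=L-a=1):
  R_A = 0 kN
  M_A = -M₀ = -10 kN·m
Load 2 — point force P=16 kN at a=2 m (b=L-a=2):
  R_A = P = 16 kN
  M_A = Pa = 16·2 = 32 kN·m
Load 3 — uniform load w=14 kN/m over full span:
  R_A = wL = 14·4 = 56 kN
  M_A = wL²/2 = 14·4²/2 = 112 kN·m
Load 4 — point force P=-17 kN at a=12/5 m (b=L-a=8/5):
  R_A = P = (-17) = -17 kN
  M_A = Pa = (-17)·(12/5) = -204/5 kN·m
Superposition: R_A = 55 kN, M_A = 466/5 kN·m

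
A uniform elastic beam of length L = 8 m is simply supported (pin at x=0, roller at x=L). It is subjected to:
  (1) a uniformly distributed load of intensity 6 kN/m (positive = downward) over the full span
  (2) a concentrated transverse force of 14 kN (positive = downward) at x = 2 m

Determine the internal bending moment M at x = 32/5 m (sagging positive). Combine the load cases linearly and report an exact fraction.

Load 1 — uniform load w=6 kN/m over full span:
  M_1 = wx(L-x)/2 = 6·(32/5)·(8-(32/5))/2 = 768/25 kN·m
Load 2 — point force P=14 kN at a=2 m (b=L-a=6):
  M_2 = Pa(L-x)/L  [x>a] = 14·2·(8-(32/5))/8 = 28/5 kN·m
Superposition: M = Σ M_i = 908/25 kN·m ≈ 36.320000 kN·m

M(32/5) = 908/25 kN·m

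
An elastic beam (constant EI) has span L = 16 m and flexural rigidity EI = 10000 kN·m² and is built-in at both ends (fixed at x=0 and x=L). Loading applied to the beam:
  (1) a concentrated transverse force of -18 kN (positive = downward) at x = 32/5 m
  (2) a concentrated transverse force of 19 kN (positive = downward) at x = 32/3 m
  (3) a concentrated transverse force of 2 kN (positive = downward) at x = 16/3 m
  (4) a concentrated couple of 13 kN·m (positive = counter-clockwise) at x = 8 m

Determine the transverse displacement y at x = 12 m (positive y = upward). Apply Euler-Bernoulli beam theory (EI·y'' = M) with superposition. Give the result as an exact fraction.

Load 1 — point force P=-18 kN at a=32/5 m (b=L-a=48/5):
  y_1 = -Pa²(L-x)²(3bL-(3b+a)(L-x))/(6L³EI)  [x>a] = -(-18)·(32/5)²·(16-12)²·(3·(48/5)·16-(3·(48/5)+(32/5))·(16-12))/(6·16³·10000) = 48/3125 m
Load 2 — point force P=19 kN at a=32/3 m (b=L-a=16/3):
  y_2 = -Pa²(L-x)²(3bL-(3b+a)(L-x))/(6L³EI)  [x>a] = -19·(32/3)²·(16-12)²·(3·(16/3)·16-(3·(16/3)+(32/3))·(16-12))/(6·16³·10000) = -1064/50625 m
Load 3 — point force P=2 kN at a=16/3 m (b=L-a=32/3):
  y_3 = -Pa²(L-x)²(3bL-(3b+a)(L-x))/(6L³EI)  [x>a] = -2·(16/3)²·(16-12)²·(3·(32/3)·16-(3·(32/3)+(16/3))·(16-12))/(6·16³·10000) = -68/50625 m
Load 4 — applied couple M₀=13 kN·m at a=8 m (b=L-a=8):
  y_4 = (R_Ax³/6 - M_Ax²/2 - M₀(x-a)²/2)/EI  [x>a] with R_A=39/32, M_A=13/4 = ((39/32)·12³/6 - (13/4)·12²/2 - 13·(12-8)²/2)/10000 = 13/10000 m
Superposition: y = Σ y_i = -23087/4050000 m ≈ -0.005700 m

y(12) = -23087/4050000 m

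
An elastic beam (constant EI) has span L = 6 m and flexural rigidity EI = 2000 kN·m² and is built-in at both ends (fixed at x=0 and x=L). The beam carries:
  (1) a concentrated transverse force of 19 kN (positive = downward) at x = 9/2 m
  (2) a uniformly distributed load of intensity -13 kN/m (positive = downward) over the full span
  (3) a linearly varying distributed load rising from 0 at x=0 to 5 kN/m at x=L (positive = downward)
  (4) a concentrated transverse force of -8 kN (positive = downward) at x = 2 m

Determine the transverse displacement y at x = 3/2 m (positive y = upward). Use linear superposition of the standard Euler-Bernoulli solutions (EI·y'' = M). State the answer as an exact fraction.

Load 1 — point force P=19 kN at a=9/2 m (b=L-a=3/2):
  y_1 = -Pb²x²(3aL-(3a+b)x)/(6L³EI)  [x≤a] = -19·(3/2)²·(3/2)²·(3·(9/2)·6-(3·(9/2)+(3/2))·(3/2))/(6·6³·2000) = -2223/1024000 m
Load 2 — uniform load w=-13 kN/m over full span:
  y_2 = -wx²(L-x)²/(24EI) = -(-13)·(3/2)²·(6-(3/2))²/(24·2000) = 3159/256000 m
Load 3 — triangular load w₀=5 kN/m (0→w₀ over full span):
  y_3 = -w₀x²(L-x)²(x+2L)/(120LEI) = -5·(3/2)²·(6-(3/2))²·((3/2)+2·6)/(120·6·2000) = -2187/1024000 m
Load 4 — point force P=-8 kN at a=2 m (b=L-a=4):
  y_4 = -Pb²x²(3aL-(3a+b)x)/(6L³EI)  [x≤a] = -(-8)·4²·(3/2)²·(3·2·6-(3·2+4)·(3/2))/(6·6³·2000) = 7/3000 m
Superposition: y = Σ y_i = 15923/1536000 m ≈ 0.010367 m

y(3/2) = 15923/1536000 m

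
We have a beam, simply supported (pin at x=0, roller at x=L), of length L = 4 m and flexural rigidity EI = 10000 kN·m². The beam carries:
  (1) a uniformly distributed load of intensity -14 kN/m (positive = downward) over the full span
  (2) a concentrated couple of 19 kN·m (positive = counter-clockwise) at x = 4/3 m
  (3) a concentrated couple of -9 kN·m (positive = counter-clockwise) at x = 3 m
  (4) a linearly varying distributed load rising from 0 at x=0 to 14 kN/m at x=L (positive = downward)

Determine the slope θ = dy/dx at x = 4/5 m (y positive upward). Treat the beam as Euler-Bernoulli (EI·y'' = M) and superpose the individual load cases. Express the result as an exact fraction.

θ(4/5) = 374549/150000000 rad

Load 1 — uniform load w=-14 kN/m over full span:
  θ_1 = -w(L³-6Lx²+4x³)/(24EI) = -(-14)·(4³-6·4·(4/5)²+4·(4/5)³)/(24·10000) = 231/78125 rad
Load 2 — applied couple M₀=19 kN·m at a=4/3 m (b=L-a=8/3):
  θ_2 = (M₀x²/(2L)+C₁)/EI  [x≤a] with C₁=M₀(3b²-L²)/(6L)=38/9 = (19·(4/5)²/(2·4)+(38/9))/10000 = 323/562500 rad
Load 3 — applied couple M₀=-9 kN·m at a=3 m (b=L-a=1):
  θ_3 = (M₀x²/(2L)+C₁)/EI  [x≤a] with C₁=M₀(3b²-L²)/(6L)=39/8 = ((-9)·(4/5)²/(2·4)+(39/8))/10000 = 831/2000000 rad
Load 4 — triangular load w₀=14 kN/m (0→w₀ over full span):
  θ_4 = -w₀(7L⁴-30L²x²+15x⁴)/(360LEI) = -14·(7·4⁴-30·4²·(4/5)²+15·(4/5)⁴)/(360·4·10000) = -5096/3515625 rad
Superposition: θ = Σ θ_i = 374549/150000000 rad ≈ 0.002497 rad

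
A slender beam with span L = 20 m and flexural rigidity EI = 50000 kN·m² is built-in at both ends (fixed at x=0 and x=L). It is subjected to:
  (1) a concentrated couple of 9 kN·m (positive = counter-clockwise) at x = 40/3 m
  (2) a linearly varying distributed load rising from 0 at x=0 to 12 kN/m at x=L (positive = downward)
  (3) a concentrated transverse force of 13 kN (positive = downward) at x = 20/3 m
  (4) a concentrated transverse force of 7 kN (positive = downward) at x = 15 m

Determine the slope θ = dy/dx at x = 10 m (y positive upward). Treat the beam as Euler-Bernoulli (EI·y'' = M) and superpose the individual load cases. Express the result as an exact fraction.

Load 1 — applied couple M₀=9 kN·m at a=40/3 m (b=L-a=20/3):
  θ_1 = (R_Ax²/2 - M_Ax)/EI  [x≤a] with R_A=3/5, M_A=3 = ((3/5)·10²/2 - 3·10)/50000 = 0 rad
Load 2 — triangular load w₀=12 kN/m (0→w₀ over full span):
  θ_2 = -w₀(2x(L-x)(L-2x)(x+2L)+x²(L-x)²)/(120LEI) = -12·(2·10·(20-10)·(20-2·10)·(10+2·20)+10²·(20-10)²)/(120·20·50000) = -1/1000 rad
Load 3 — point force P=13 kN at a=20/3 m (b=L-a=40/3):
  θ_3 = Pa²(L-x)(2bL-(3b+a)(L-x))/(2L³EI)  [x>a] = 13·(20/3)²·(20-10)·(2·(40/3)·20-(3·(40/3)+(20/3))·(20-10))/(2·20³·50000) = 13/27000 rad
Load 4 — point force P=7 kN at a=15 m (b=L-a=5):
  θ_4 = -Pb²x(2aL-(3a+b)x)/(2L³EI)  [x≤a] = -7·5²·10·(2·15·20-(3·15+5)·10)/(2·20³·50000) = -7/32000 rad
Superposition: θ = Σ θ_i = -637/864000 rad ≈ -0.000737 rad

θ(10) = -637/864000 rad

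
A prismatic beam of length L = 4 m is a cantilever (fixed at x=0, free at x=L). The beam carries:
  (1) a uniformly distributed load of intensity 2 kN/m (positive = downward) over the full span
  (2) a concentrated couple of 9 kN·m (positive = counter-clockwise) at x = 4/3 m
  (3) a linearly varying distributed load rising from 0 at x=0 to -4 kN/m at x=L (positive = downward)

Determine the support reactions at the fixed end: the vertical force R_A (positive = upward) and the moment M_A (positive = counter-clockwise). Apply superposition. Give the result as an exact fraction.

R_A = 0 kN, M_A = -43/3 kN·m

Load 1 — uniform load w=2 kN/m over full span:
  R_A = wL = 2·4 = 8 kN
  M_A = wL²/2 = 2·4²/2 = 16 kN·m
Load 2 — applied couple M₀=9 kN·m at a=4/3 m (b=L-a=8/3):
  R_A = 0 kN
  M_A = -M₀ = -9 kN·m
Load 3 — triangular load w₀=-4 kN/m (0→w₀ over full span):
  R_A = w₀L/2 = (-4)·4/2 = -8 kN
  M_A = w₀L²/3 = (-4)·4²/3 = -64/3 kN·m
Superposition: R_A = 0 kN, M_A = -43/3 kN·m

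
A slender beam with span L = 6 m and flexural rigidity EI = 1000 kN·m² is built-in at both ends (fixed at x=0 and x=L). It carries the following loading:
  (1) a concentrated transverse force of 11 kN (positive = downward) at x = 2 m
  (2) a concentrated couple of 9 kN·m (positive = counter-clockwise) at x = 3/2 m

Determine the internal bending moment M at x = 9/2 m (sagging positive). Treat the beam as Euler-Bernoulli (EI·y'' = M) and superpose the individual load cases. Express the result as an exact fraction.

M(9/2) = -95/288 kN·m

Load 1 — point force P=11 kN at a=2 m (b=L-a=4):
  M_1 = Pa²(a+3b)(L-x)/L³ - Pa²b/L²  [x>a] = 11·2²·(2+3·4)·(6-(9/2))/6³ - 11·2²·4/6² = -11/18 kN·m
Load 2 — applied couple M₀=9 kN·m at a=3/2 m (b=L-a=9/2):
  M_2 = R_Ax - M_A - M₀  [x>a] with R_A=27/16, M_A=-27/16 = (27/16)·(9/2) - (-27/16) - 9 = 9/32 kN·m
Superposition: M = Σ M_i = -95/288 kN·m ≈ -0.329861 kN·m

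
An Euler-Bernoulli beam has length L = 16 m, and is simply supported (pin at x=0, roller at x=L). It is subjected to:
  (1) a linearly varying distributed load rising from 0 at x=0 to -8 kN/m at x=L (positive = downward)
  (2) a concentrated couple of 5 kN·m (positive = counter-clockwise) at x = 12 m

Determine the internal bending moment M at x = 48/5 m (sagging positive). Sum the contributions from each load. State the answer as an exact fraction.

Load 1 — triangular load w₀=-8 kN/m (0→w₀ over full span):
  M_1 = w₀Lx/6 - w₀x³/(6L) = (-8)·16·(48/5)/6 - (-8)·(48/5)³/(6·16) = -16384/125 kN·m
Load 2 — applied couple M₀=5 kN·m at a=12 m (b=L-a=4):
  M_2 = M₀x/L  [x≤a] = 5·(48/5)/16 = 3 kN·m
Superposition: M = Σ M_i = -16009/125 kN·m ≈ -128.072000 kN·m

M(48/5) = -16009/125 kN·m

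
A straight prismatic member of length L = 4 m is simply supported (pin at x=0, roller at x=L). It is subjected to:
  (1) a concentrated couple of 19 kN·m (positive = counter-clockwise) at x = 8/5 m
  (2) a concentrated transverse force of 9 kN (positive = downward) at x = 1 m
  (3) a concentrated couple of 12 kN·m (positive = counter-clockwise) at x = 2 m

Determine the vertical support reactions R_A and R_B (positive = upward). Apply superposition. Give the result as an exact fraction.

Load 1 — applied couple M₀=19 kN·m at a=8/5 m (b=L-a=12/5):
  R_A = M₀/L = 19/4 kN
  R_B = -M₀/L = -19/4 kN
Load 2 — point force P=9 kN at a=1 m (b=L-a=3):
  R_A = Pb/L = 9·3/4 = 27/4 kN
  R_B = Pa/L = 9·1/4 = 9/4 kN
Load 3 — applied couple M₀=12 kN·m at a=2 m (b=L-a=2):
  R_A = M₀/L = 12/4 = 3 kN
  R_B = -M₀/L = -12/4 = -3 kN
Superposition: R_A = 29/2 kN, R_B = -11/2 kN

R_A = 29/2 kN, R_B = -11/2 kN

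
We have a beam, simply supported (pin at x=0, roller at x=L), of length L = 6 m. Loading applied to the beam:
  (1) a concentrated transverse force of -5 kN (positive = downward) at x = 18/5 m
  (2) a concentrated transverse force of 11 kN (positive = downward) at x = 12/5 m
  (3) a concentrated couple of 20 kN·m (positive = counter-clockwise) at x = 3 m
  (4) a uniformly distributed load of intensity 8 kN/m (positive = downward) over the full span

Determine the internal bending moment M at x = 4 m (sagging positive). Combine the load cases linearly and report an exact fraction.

Load 1 — point force P=-5 kN at a=18/5 m (b=L-a=12/5):
  M_1 = Pa(L-x)/L  [x>a] = (-5)·(18/5)·(6-4)/6 = -6 kN·m
Load 2 — point force P=11 kN at a=12/5 m (b=L-a=18/5):
  M_2 = Pa(L-x)/L  [x>a] = 11·(12/5)·(6-4)/6 = 44/5 kN·m
Load 3 — applied couple M₀=20 kN·m at a=3 m (b=L-a=3):
  M_3 = M₀x/L - M₀  [x>a] = 20·4/6 - 20 = -20/3 kN·m
Load 4 — uniform load w=8 kN/m over full span:
  M_4 = wx(L-x)/2 = 8·4·(6-4)/2 = 32 kN·m
Superposition: M = Σ M_i = 422/15 kN·m ≈ 28.133333 kN·m

M(4) = 422/15 kN·m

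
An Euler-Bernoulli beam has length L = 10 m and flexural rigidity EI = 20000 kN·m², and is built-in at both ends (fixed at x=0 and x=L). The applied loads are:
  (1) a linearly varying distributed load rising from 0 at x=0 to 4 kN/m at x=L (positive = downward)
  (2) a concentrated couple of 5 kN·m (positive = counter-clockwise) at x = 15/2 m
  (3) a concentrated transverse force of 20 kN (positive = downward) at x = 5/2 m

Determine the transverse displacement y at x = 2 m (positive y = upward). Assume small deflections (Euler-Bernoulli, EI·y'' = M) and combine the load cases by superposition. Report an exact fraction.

y(2) = -32939/12000000 m

Load 1 — triangular load w₀=4 kN/m (0→w₀ over full span):
  y_1 = -w₀x²(L-x)²(x+2L)/(120LEI) = -4·2²·(10-2)²·(2+2·10)/(120·10·20000) = -44/46875 m
Load 2 — applied couple M₀=5 kN·m at a=15/2 m (b=L-a=5/2):
  y_2 = (R_Ax³/6 - M_Ax²/2)/EI  [x≤a] with R_A=9/16, M_A=25/16 = ((9/16)·2³/6 - (25/16)·2²/2)/20000 = -19/160000 m
Load 3 — point force P=20 kN at a=5/2 m (b=L-a=15/2):
  y_3 = -Pb²x²(3aL-(3a+b)x)/(6L³EI)  [x≤a] = -20·(15/2)²·2²·(3·(5/2)·10-(3·(5/2)+(15/2))·2)/(6·10³·20000) = -27/16000 m
Superposition: y = Σ y_i = -32939/12000000 m ≈ -0.002745 m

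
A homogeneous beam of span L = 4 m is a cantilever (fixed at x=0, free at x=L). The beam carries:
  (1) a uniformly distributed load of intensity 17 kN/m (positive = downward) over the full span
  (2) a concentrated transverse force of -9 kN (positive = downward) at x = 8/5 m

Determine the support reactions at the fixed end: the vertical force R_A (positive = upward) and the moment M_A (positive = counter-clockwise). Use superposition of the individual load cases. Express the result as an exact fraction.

Load 1 — uniform load w=17 kN/m over full span:
  R_A = wL = 17·4 = 68 kN
  M_A = wL²/2 = 17·4²/2 = 136 kN·m
Load 2 — point force P=-9 kN at a=8/5 m (b=L-a=12/5):
  R_A = P = (-9) = -9 kN
  M_A = Pa = (-9)·(8/5) = -72/5 kN·m
Superposition: R_A = 59 kN, M_A = 608/5 kN·m

R_A = 59 kN, M_A = 608/5 kN·m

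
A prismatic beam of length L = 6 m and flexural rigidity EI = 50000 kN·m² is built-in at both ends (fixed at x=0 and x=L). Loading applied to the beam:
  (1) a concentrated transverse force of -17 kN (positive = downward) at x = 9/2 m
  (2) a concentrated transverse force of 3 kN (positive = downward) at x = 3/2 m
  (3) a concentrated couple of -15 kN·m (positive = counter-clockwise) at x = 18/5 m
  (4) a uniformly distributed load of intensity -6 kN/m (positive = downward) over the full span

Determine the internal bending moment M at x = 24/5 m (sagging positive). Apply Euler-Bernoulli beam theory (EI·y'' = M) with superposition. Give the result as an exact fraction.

Load 1 — point force P=-17 kN at a=9/2 m (b=L-a=3/2):
  M_1 = Pa²(a+3b)(L-x)/L³ - Pa²b/L²  [x>a] = (-17)·(9/2)²·((9/2)+3·(3/2))·(6-(24/5))/6³ - (-17)·(9/2)²·(3/2)/6² = -459/160 kN·m
Load 2 — point force P=3 kN at a=3/2 m (b=L-a=9/2):
  M_2 = Pa²(a+3b)(L-x)/L³ - Pa²b/L²  [x>a] = 3·(3/2)²·((3/2)+3·(9/2))·(6-(24/5))/6³ - 3·(3/2)²·(9/2)/6² = -9/32 kN·m
Load 3 — applied couple M₀=-15 kN·m at a=18/5 m (b=L-a=12/5):
  M_3 = R_Ax - M_A - M₀  [x>a] with R_A=-18/5, M_A=-24/5 = (-18/5)·(24/5) - (-24/5) - (-15) = 63/25 kN·m
Load 4 — uniform load w=-6 kN/m over full span:
  M_4 = wLx/2 - wL²/12 - wx²/2 = (-6)·6·(24/5)/2 - (-6)·6²/12 - (-6)·(24/5)²/2 = 18/25 kN·m
Superposition: M = Σ M_i = 9/100 kN·m ≈ 0.090000 kN·m

M(24/5) = 9/100 kN·m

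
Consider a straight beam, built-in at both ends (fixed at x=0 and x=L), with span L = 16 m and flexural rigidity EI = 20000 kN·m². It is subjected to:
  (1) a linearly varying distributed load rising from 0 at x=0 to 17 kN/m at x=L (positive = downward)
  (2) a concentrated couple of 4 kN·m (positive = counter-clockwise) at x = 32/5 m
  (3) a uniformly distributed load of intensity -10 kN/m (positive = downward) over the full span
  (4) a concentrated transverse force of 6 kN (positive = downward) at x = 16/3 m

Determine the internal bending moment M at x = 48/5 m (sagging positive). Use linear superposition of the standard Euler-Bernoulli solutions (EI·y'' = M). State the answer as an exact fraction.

M(48/5) = -2368/1125 kN·m

Load 1 — triangular load w₀=17 kN/m (0→w₀ over full span):
  M_1 = 3w₀Lx/20 - w₀L²/30 - w₀x³/(6L) = 3·17·16·(48/5)/20 - 17·16²/30 - 17·(48/5)³/(6·16) = 33728/375 kN·m
Load 2 — applied couple M₀=4 kN·m at a=32/5 m (b=L-a=48/5):
  M_2 = R_Ax - M_A - M₀  [x>a] with R_A=9/25, M_A=12/25 = (9/25)·(48/5) - (12/25) - 4 = -128/125 kN·m
Load 3 — uniform load w=-10 kN/m over full span:
  M_3 = wLx/2 - wL²/12 - wx²/2 = (-10)·16·(48/5)/2 - (-10)·16²/12 - (-10)·(48/5)²/2 = -1408/15 kN·m
Load 4 — point force P=6 kN at a=16/3 m (b=L-a=32/3):
  M_4 = Pa²(a+3b)(L-x)/L³ - Pa²b/L²  [x>a] = 6·(16/3)²·((16/3)+3·(32/3))·(16-(48/5))/16³ - 6·(16/3)²·(32/3)/16² = 128/45 kN·m
Superposition: M = Σ M_i = -2368/1125 kN·m ≈ -2.104889 kN·m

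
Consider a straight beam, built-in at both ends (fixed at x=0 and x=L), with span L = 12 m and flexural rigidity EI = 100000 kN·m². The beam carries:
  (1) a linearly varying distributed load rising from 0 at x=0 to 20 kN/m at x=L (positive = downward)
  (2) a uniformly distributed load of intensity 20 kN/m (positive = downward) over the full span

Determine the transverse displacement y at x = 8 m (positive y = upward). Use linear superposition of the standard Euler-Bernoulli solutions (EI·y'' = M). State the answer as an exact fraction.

y(8) = -368/28125 m

Load 1 — triangular load w₀=20 kN/m (0→w₀ over full span):
  y_1 = -w₀x²(L-x)²(x+2L)/(120LEI) = -20·8²·(12-8)²·(8+2·12)/(120·12·100000) = -128/28125 m
Load 2 — uniform load w=20 kN/m over full span:
  y_2 = -wx²(L-x)²/(24EI) = -20·8²·(12-8)²/(24·100000) = -16/1875 m
Superposition: y = Σ y_i = -368/28125 m ≈ -0.013084 m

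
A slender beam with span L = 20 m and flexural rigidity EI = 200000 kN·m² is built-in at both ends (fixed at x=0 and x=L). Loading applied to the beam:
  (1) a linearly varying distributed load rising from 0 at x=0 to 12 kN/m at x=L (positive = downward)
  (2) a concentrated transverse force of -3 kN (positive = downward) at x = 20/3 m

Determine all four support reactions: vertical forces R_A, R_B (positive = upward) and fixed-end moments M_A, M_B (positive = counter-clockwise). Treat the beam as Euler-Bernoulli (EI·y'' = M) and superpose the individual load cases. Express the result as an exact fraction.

R_A = 304/9 kN, M_A = 1360/9 kN·m, R_B = 749/9 kN, M_B = -2120/9 kN·m

Load 1 — triangular load w₀=12 kN/m (0→w₀ over full span):
  R_A = 3w₀L/20 = 3·12·20/20 = 36 kN
  M_A = w₀L²/30 = 12·20²/30 = 160 kN·m
  R_B = 7w₀L/20 = 7·12·20/20 = 84 kN
  M_B = -w₀L²/20 = -12·20²/20 = -240 kN·m
Load 2 — point force P=-3 kN at a=20/3 m (b=L-a=40/3):
  R_A = Pb²(3a+b)/L³ = (-3)·(40/3)²·(3·(20/3)+(40/3))/20³ = -20/9 kN
  M_A = Pab²/L² = (-3)·(20/3)·(40/3)²/20² = -80/9 kN·m
  R_B = Pa²(a+3b)/L³ = (-3)·(20/3)²·((20/3)+3·(40/3))/20³ = -7/9 kN
  M_B = -Pa²b/L² = -(-3)·(20/3)²·(40/3)/20² = 40/9 kN·m
Superposition: R_A = 304/9 kN, M_A = 1360/9 kN·m, R_B = 749/9 kN, M_B = -2120/9 kN·m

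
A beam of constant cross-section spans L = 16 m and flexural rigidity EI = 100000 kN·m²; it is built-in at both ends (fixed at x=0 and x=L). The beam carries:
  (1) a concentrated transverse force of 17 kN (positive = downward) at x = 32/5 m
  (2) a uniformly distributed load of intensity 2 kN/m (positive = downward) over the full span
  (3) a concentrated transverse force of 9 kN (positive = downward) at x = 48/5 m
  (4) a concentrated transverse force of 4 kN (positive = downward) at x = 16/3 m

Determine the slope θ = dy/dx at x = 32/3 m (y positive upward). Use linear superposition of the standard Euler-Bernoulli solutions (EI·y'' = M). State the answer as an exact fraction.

θ(32/3) = 135652/94921875 rad

Load 1 — point force P=17 kN at a=32/5 m (b=L-a=48/5):
  θ_1 = Pa²(L-x)(2bL-(3b+a)(L-x))/(2L³EI)  [x>a] = 17·(32/5)²·(16-(32/3))·(2·(48/5)·16-(3·(48/5)+(32/5))·(16-(32/3)))/(2·16³·100000) = 1904/3515625 rad
Load 2 — uniform load w=2 kN/m over full span:
  θ_2 = -wx(L-x)(L-2x)/(12EI) = -2·(32/3)·(16-(32/3))·(16-2·(32/3))/(12·100000) = 128/253125 rad
Load 3 — point force P=9 kN at a=48/5 m (b=L-a=32/5):
  θ_3 = Pa²(L-x)(2bL-(3b+a)(L-x))/(2L³EI)  [x>a] = 9·(48/5)²·(16-(32/3))·(2·(32/5)·16-(3·(32/5)+(48/5))·(16-(32/3)))/(2·16³·100000) = 108/390625 rad
Load 4 — point force P=4 kN at a=16/3 m (b=L-a=32/3):
  θ_4 = Pa²(L-x)(2bL-(3b+a)(L-x))/(2L³EI)  [x>a] = 4·(16/3)²·(16-(32/3))·(2·(32/3)·16-(3·(32/3)+(16/3))·(16-(32/3)))/(2·16³·100000) = 16/151875 rad
Superposition: θ = Σ θ_i = 135652/94921875 rad ≈ 0.001429 rad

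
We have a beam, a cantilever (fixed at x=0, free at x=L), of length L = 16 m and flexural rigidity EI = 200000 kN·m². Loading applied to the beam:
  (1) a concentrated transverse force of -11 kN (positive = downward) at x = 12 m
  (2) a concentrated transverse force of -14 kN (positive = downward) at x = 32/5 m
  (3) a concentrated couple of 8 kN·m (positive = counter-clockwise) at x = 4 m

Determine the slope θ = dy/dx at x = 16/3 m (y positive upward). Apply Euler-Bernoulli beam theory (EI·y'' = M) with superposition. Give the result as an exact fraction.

Load 1 — point force P=-11 kN at a=12 m (b=L-a=4):
  θ_1 = -Px(2a-x)/(2EI)  [x≤a] = -(-11)·(16/3)·(2·12-(16/3))/(2·200000) = 77/28125 rad
Load 2 — point force P=-14 kN at a=32/5 m (b=L-a=48/5):
  θ_2 = -Px(2a-x)/(2EI)  [x≤a] = -(-14)·(16/3)·(2·(32/5)-(16/3))/(2·200000) = 196/140625 rad
Load 3 — applied couple M₀=8 kN·m at a=4 m (b=L-a=12):
  θ_3 = M₀a/EI  [x>a] = 8·4/200000 = 1/6250 rad
Superposition: θ = Σ θ_i = 1207/281250 rad ≈ 0.004292 rad

θ(16/3) = 1207/281250 rad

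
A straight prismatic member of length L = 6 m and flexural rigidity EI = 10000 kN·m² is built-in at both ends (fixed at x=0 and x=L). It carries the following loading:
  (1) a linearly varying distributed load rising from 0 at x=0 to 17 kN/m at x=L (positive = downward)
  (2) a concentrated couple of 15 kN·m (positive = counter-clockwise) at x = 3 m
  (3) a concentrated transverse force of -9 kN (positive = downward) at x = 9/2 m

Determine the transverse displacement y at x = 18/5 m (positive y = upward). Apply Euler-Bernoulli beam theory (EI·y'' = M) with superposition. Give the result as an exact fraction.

y(18/5) = -4967109/2500000000 m

Load 1 — triangular load w₀=17 kN/m (0→w₀ over full span):
  y_1 = -w₀x²(L-x)²(x+2L)/(120LEI) = -17·(18/5)²·(6-(18/5))²·((18/5)+2·6)/(120·6·10000) = -53703/19531250 m
Load 2 — applied couple M₀=15 kN·m at a=3 m (b=L-a=3):
  y_2 = (R_Ax³/6 - M_Ax²/2 - M₀(x-a)²/2)/EI  [x>a] with R_A=15/4, M_A=15/4 = ((15/4)·(18/5)³/6 - (15/4)·(18/5)²/2 - 15·((18/5)-3)²/2)/10000 = 27/125000 m
Load 3 — point force P=-9 kN at a=9/2 m (b=L-a=3/2):
  y_3 = -Pb²x²(3aL-(3a+b)x)/(6L³EI)  [x≤a] = -(-9)·(3/2)²·(18/5)²·(3·(9/2)·6-(3·(9/2)+(3/2))·(18/5))/(6·6³·10000) = 2187/4000000 m
Superposition: y = Σ y_i = -4967109/2500000000 m ≈ -0.001987 m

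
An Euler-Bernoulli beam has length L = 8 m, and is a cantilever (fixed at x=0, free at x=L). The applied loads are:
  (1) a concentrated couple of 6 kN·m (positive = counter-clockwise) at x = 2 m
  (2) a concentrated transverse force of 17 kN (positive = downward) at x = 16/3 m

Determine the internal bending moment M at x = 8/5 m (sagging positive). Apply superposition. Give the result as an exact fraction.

M(8/5) = -862/15 kN·m

Load 1 — applied couple M₀=6 kN·m at a=2 m (b=L-a=6):
  M_1 = M₀  [x≤a] = 6 = 6 kN·m
Load 2 — point force P=17 kN at a=16/3 m (b=L-a=8/3):
  M_2 = -P(a-x)  [x≤a] = -17·((16/3)-(8/5)) = -952/15 kN·m
Superposition: M = Σ M_i = -862/15 kN·m ≈ -57.466667 kN·m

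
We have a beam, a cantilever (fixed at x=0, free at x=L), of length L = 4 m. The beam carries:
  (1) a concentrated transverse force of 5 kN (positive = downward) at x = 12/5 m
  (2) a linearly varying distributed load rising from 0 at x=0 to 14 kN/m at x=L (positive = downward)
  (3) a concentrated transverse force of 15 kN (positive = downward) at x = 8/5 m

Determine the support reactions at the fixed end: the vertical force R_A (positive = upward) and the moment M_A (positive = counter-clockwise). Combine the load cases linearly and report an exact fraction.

R_A = 48 kN, M_A = 332/3 kN·m

Load 1 — point force P=5 kN at a=12/5 m (b=L-a=8/5):
  R_A = P = 5 kN
  M_A = Pa = 5·(12/5) = 12 kN·m
Load 2 — triangular load w₀=14 kN/m (0→w₀ over full span):
  R_A = w₀L/2 = 14·4/2 = 28 kN
  M_A = w₀L²/3 = 14·4²/3 = 224/3 kN·m
Load 3 — point force P=15 kN at a=8/5 m (b=L-a=12/5):
  R_A = P = 15 kN
  M_A = Pa = 15·(8/5) = 24 kN·m
Superposition: R_A = 48 kN, M_A = 332/3 kN·m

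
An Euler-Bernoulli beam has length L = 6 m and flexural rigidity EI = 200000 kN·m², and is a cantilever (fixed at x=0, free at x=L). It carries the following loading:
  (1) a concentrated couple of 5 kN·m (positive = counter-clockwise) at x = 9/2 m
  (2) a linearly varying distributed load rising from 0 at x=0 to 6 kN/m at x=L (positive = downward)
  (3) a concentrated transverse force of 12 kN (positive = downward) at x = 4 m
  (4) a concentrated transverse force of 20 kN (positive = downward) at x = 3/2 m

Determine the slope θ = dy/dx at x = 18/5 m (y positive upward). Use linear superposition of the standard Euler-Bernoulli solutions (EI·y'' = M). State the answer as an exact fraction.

θ(18/5) = -311373/250000000 rad

Load 1 — applied couple M₀=5 kN·m at a=9/2 m (b=L-a=3/2):
  θ_1 = M₀x/EI  [x≤a] = 5·(18/5)/200000 = 9/100000 rad
Load 2 — triangular load w₀=6 kN/m (0→w₀ over full span):
  θ_2 = (w₀Lx²/4-w₀L²x/3-w₀x⁴/(24L))/EI = (6·6·(18/5)²/4-6·6²·(18/5)/3-6·(18/5)⁴/(24·6))/200000 = -46737/62500000 rad
Load 3 — point force P=12 kN at a=4 m (b=L-a=2):
  θ_3 = -Px(2a-x)/(2EI)  [x≤a] = -12·(18/5)·(2·4-(18/5))/(2·200000) = -297/625000 rad
Load 4 — point force P=20 kN at a=3/2 m (b=L-a=9/2):
  θ_4 = -Pa²/(2EI)  [x>a] = -20·(3/2)²/(2·200000) = -9/80000 rad
Superposition: θ = Σ θ_i = -311373/250000000 rad ≈ -0.001245 rad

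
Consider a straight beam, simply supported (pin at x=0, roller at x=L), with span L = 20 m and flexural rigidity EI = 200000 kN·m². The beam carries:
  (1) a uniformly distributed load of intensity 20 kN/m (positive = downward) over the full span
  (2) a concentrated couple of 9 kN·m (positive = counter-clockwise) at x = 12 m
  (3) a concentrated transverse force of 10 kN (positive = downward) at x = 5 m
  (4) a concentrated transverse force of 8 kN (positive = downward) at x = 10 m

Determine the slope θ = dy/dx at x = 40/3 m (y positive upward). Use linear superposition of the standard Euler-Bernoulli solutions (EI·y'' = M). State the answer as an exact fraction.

θ(40/3) = 5563213/324000000 rad

Load 1 — uniform load w=20 kN/m over full span:
  θ_1 = -w(L³-6Lx²+4x³)/(24EI) = -20·(20³-6·20·(40/3)²+4·(40/3)³)/(24·200000) = 13/810 rad
Load 2 — applied couple M₀=9 kN·m at a=12 m (b=L-a=8):
  θ_2 = (M₀x²/(2L)-M₀(x-a)+C₁)/EI  [x>a] with C₁=M₀(3b²-L²)/(6L)=-78/5 = (9·(40/3)²/(2·20)-9·((40/3)-12)+(-78/5))/200000 = 31/500000 rad
Load 3 — point force P=10 kN at a=5 m (b=L-a=15):
  θ_3 = -Pa(2L²-6Lx+3x²+a²)/(6LEI)  [x>a] = -10·5·(2·20²-6·20·(40/3)+3·(40/3)²+5²)/(6·20·200000) = 29/57600 rad
Load 4 — point force P=8 kN at a=10 m (b=L-a=10):
  θ_4 = -Pa(2L²-6Lx+3x²+a²)/(6LEI)  [x>a] = -8·10·(2·20²-6·20·(40/3)+3·(40/3)²+10²)/(6·20·200000) = 1/1800 rad
Superposition: θ = Σ θ_i = 5563213/324000000 rad ≈ 0.017170 rad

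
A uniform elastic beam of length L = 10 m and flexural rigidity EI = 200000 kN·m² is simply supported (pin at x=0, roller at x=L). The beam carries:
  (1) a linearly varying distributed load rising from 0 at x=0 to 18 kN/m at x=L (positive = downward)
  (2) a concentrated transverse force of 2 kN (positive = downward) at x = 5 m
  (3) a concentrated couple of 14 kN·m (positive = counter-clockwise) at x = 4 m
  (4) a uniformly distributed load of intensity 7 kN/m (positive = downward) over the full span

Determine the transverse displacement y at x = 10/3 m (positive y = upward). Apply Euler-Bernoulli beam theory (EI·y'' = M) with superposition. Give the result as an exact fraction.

Load 1 — triangular load w₀=18 kN/m (0→w₀ over full span):
  y_1 = -w₀x(7L⁴-10L²x²+3x⁴)/(360LEI) = -18·(10/3)·(7·10⁴-10·10²·(10/3)²+3·(10/3)⁴)/(360·10·200000) = -2/405 m
Load 2 — point force P=2 kN at a=5 m (b=L-a=5):
  y_2 = -Pbx(L²-b²-x²)/(6LEI)  [x≤a] = -2·5·(10/3)·(10²-5²-(10/3)²)/(6·10·200000) = -23/129600 m
Load 3 — applied couple M₀=14 kN·m at a=4 m (b=L-a=6):
  y_3 = (M₀x³/(6L)+C₁x)/EI  [x≤a] with C₁=M₀(3b²-L²)/(6L)=28/15 = (14·(10/3)³/(6·10)+(28/15)·(10/3))/200000 = 301/4050000 m
Load 4 — uniform load w=7 kN/m over full span:
  y_4 = -wx(L³-2Lx²+x³)/(24EI) = -7·(10/3)·(10³-2·10·(10/3)²+(10/3)³)/(24·200000) = -77/19440 m
Superposition: y = Σ y_i = -437513/48600000 m ≈ -0.009002 m

y(10/3) = -437513/48600000 m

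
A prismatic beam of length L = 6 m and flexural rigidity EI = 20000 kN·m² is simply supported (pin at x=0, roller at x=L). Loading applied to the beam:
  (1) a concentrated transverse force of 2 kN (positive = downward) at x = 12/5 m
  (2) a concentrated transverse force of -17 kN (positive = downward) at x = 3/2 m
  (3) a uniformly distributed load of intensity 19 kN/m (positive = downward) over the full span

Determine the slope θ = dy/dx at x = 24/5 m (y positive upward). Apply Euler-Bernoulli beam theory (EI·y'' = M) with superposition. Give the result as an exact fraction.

θ(24/5) = 472167/80000000 rad

Load 1 — point force P=2 kN at a=12/5 m (b=L-a=18/5):
  θ_1 = -Pa(2L²-6Lx+3x²+a²)/(6LEI)  [x>a] = -2·(12/5)·(2·6²-6·6·(24/5)+3·(24/5)²+(12/5)²)/(6·6·20000) = 27/156250 rad
Load 2 — point force P=-17 kN at a=3/2 m (b=L-a=9/2):
  θ_2 = -Pa(2L²-6Lx+3x²+a²)/(6LEI)  [x>a] = -(-17)·(3/2)·(2·6²-6·6·(24/5)+3·(24/5)²+(3/2)²)/(6·6·20000) = -16677/16000000 rad
Load 3 — uniform load w=19 kN/m over full span:
  θ_3 = -w(L³-6Lx²+4x³)/(24EI) = -19·(6³-6·6·(24/5)²+4·(24/5)³)/(24·20000) = 16929/2500000 rad
Superposition: θ = Σ θ_i = 472167/80000000 rad ≈ 0.005902 rad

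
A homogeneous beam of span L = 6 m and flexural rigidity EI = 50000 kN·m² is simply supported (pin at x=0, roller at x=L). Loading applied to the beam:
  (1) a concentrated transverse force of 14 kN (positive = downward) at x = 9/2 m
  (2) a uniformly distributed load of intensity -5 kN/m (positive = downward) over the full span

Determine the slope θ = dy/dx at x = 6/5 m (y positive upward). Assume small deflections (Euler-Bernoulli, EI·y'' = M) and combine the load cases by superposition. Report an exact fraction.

Load 1 — point force P=14 kN at a=9/2 m (b=L-a=3/2):
  θ_1 = -Pb(L²-b²-3x²)/(6LEI)  [x≤a] = -14·(3/2)·(6²-(3/2)²-3·(6/5)²)/(6·6·50000) = -6867/20000000 rad
Load 2 — uniform load w=-5 kN/m over full span:
  θ_2 = -w(L³-6Lx²+4x³)/(24EI) = -(-5)·(6³-6·6·(6/5)²+4·(6/5)³)/(24·50000) = 891/1250000 rad
Superposition: θ = Σ θ_i = 7389/20000000 rad ≈ 0.000369 rad

θ(6/5) = 7389/20000000 rad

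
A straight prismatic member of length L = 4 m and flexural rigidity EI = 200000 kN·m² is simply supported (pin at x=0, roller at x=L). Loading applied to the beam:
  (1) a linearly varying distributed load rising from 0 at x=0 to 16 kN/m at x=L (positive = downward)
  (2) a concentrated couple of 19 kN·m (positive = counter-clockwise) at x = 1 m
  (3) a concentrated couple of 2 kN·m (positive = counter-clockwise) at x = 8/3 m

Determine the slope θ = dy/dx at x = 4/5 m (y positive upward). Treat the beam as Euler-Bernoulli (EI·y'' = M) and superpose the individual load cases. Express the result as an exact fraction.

Load 1 — triangular load w₀=16 kN/m (0→w₀ over full span):
  θ_1 = -w₀(7L⁴-30L²x²+15x⁴)/(360LEI) = -16·(7·4⁴-30·4²·(4/5)²+15·(4/5)⁴)/(360·4·200000) = -1456/17578125 rad
Load 2 — applied couple M₀=19 kN·m at a=1 m (b=L-a=3):
  θ_2 = (M₀x²/(2L)+C₁)/EI  [x≤a] with C₁=M₀(3b²-L²)/(6L)=209/24 = (19·(4/5)²/(2·4)+(209/24))/200000 = 6137/120000000 rad
Load 3 — applied couple M₀=2 kN·m at a=8/3 m (b=L-a=4/3):
  θ_3 = (M₀x²/(2L)+C₁)/EI  [x≤a] with C₁=M₀(3b²-L²)/(6L)=-8/9 = (2·(4/5)²/(2·4)+(-8/9))/200000 = -41/11250000 rad
Superposition: θ = Σ θ_i = -35333/1000000000 rad ≈ -0.000035 rad

θ(4/5) = -35333/1000000000 rad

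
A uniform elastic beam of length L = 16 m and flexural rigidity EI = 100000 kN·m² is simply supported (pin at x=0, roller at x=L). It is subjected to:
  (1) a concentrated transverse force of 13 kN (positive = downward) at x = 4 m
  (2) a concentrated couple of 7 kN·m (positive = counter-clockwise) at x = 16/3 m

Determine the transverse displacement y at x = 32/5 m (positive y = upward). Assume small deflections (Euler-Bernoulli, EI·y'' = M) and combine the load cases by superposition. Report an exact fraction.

y(32/5) = -1673/234375 m

Load 1 — point force P=13 kN at a=4 m (b=L-a=12):
  y_1 = -Pa(L-x)(2Lx-a²-x²)/(6LEI)  [x>a] = -13·4·(16-(32/5))·(2·16·(32/5)-4²-(32/5)²)/(6·16·100000) = -3003/390625 m
Load 2 — applied couple M₀=7 kN·m at a=16/3 m (b=L-a=32/3):
  y_2 = (M₀x³/(6L)-M₀(x-a)²/2+C₁x)/EI  [x>a] with C₁=M₀(3b²-L²)/(6L)=56/9 = (7·(32/5)³/(6·16)-7·((32/5)-(16/3))²/2+(56/9)·(32/5))/100000 = 644/1171875 m
Superposition: y = Σ y_i = -1673/234375 m ≈ -0.007138 m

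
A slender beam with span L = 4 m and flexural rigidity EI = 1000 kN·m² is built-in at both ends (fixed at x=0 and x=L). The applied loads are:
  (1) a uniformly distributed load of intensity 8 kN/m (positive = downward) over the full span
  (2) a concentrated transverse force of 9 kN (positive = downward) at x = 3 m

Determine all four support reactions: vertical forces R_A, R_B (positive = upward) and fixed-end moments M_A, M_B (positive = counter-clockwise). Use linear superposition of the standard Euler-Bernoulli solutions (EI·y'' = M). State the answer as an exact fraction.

Load 1 — uniform load w=8 kN/m over full span:
  R_A = wL/2 = 8·4/2 = 16 kN
  M_A = wL²/12 = 8·4²/12 = 32/3 kN·m
  R_B = wL/2 = 8·4/2 = 16 kN
  M_B = -wL²/12 = -8·4²/12 = -32/3 kN·m
Load 2 — point force P=9 kN at a=3 m (b=L-a=1):
  R_A = Pb²(3a+b)/L³ = 9·1²·(3·3+1)/4³ = 45/32 kN
  M_A = Pab²/L² = 9·3·1²/4² = 27/16 kN·m
  R_B = Pa²(a+3b)/L³ = 9·3²·(3+3·1)/4³ = 243/32 kN
  M_B = -Pa²b/L² = -9·3²·1/4² = -81/16 kN·m
Superposition: R_A = 557/32 kN, M_A = 593/48 kN·m, R_B = 755/32 kN, M_B = -755/48 kN·m

R_A = 557/32 kN, M_A = 593/48 kN·m, R_B = 755/32 kN, M_B = -755/48 kN·m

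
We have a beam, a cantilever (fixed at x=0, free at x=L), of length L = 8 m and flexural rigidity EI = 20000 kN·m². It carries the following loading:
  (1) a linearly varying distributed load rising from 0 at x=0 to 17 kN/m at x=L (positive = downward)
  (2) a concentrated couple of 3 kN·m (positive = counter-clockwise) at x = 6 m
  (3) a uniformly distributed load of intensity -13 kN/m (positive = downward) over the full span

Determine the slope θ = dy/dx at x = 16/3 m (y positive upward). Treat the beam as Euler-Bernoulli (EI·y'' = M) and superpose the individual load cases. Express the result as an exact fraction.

Load 1 — triangular load w₀=17 kN/m (0→w₀ over full span):
  θ_1 = (w₀Lx²/4-w₀L²x/3-w₀x⁴/(24L))/EI = (17·8·(16/3)²/4-17·8²·(16/3)/3-17·(16/3)⁴/(24·8))/20000 = -7888/151875 rad
Load 2 — applied couple M₀=3 kN·m at a=6 m (b=L-a=2):
  θ_2 = M₀x/EI  [x≤a] = 3·(16/3)/20000 = 1/1250 rad
Load 3 — uniform load w=-13 kN/m over full span:
  θ_3 = -wx(x²-3Lx+3L²)/(6EI) = -(-13)·(16/3)·((16/3)²-3·8·(16/3)+3·8²)/(6·20000) = 2704/50625 rad
Superposition: θ = Σ θ_i = 691/303750 rad ≈ 0.002275 rad

θ(16/3) = 691/303750 rad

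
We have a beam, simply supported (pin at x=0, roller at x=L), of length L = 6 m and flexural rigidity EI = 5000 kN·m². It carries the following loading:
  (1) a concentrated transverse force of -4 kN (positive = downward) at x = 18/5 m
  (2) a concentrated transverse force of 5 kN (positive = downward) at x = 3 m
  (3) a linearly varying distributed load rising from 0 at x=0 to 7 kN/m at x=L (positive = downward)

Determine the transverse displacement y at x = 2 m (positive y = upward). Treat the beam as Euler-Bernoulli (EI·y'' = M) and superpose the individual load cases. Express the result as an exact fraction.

y(2) = -123637/11250000 m

Load 1 — point force P=-4 kN at a=18/5 m (b=L-a=12/5):
  y_1 = -Pbx(L²-b²-x²)/(6LEI)  [x≤a] = -(-4)·(12/5)·2·(6²-(12/5)²-2²)/(6·6·5000) = 656/234375 m
Load 2 — point force P=5 kN at a=3 m (b=L-a=3):
  y_2 = -Pbx(L²-b²-x²)/(6LEI)  [x≤a] = -5·3·2·(6²-3²-2²)/(6·6·5000) = -23/6000 m
Load 3 — triangular load w₀=7 kN/m (0→w₀ over full span):
  y_3 = -w₀x(7L⁴-10L²x²+3x⁴)/(360LEI) = -7·2·(7·6⁴-10·6²·2²+3·2⁴)/(360·6·5000) = -56/5625 m
Superposition: y = Σ y_i = -123637/11250000 m ≈ -0.010990 m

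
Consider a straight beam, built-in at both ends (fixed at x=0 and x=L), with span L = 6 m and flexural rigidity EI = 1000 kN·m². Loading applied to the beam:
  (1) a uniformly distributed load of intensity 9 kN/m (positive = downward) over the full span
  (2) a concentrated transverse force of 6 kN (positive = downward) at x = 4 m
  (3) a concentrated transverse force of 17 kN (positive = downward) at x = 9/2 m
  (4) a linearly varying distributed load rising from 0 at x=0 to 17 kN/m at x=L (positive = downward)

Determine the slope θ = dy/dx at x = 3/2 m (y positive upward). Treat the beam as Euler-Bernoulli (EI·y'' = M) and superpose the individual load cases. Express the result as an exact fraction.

Load 1 — uniform load w=9 kN/m over full span:
  θ_1 = -wx(L-x)(L-2x)/(12EI) = -9·(3/2)·(6-(3/2))·(6-2·(3/2))/(12·1000) = -243/16000 rad
Load 2 — point force P=6 kN at a=4 m (b=L-a=2):
  θ_2 = -Pb²x(2aL-(3a+b)x)/(2L³EI)  [x≤a] = -6·2²·(3/2)·(2·4·6-(3·4+2)·(3/2))/(2·6³·1000) = -9/4000 rad
Load 3 — point force P=17 kN at a=9/2 m (b=L-a=3/2):
  θ_3 = -Pb²x(2aL-(3a+b)x)/(2L³EI)  [x≤a] = -17·(3/2)²·(3/2)·(2·(9/2)·6-(3·(9/2)+(3/2))·(3/2))/(2·6³·1000) = -1071/256000 rad
Load 4 — triangular load w₀=17 kN/m (0→w₀ over full span):
  θ_4 = -w₀(2x(L-x)(L-2x)(x+2L)+x²(L-x)²)/(120LEI) = -17·(2·(3/2)·(6-(3/2))·(6-2·(3/2))·((3/2)+2·6)+(3/2)²·(6-(3/2))²)/(120·6·1000) = -17901/1280000 rad
Superposition: θ = Σ θ_i = -5697/160000 rad ≈ -0.035606 rad

θ(3/2) = -5697/160000 rad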